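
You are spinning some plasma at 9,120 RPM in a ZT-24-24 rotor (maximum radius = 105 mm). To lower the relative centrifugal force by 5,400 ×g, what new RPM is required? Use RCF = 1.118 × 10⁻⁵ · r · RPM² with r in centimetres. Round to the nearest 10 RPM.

r = 105 mm = 10.5 cm
Current RCF = 1.118 × 10⁻⁵ × 10.5 × (9120)² = 1.118 × 10⁻⁵ × 10.5 × 83,174,400 ≈ 9,763.8 × g
Target RCF = 9,763.8 − 5,400 = 4,363.8 × g
N² = 4,363.8 / (11.739 × 10⁻⁵) = 37,173,524
N ≈ √37,173,524 ≈ 6,097.0

N₂ ≈ 6100 RPM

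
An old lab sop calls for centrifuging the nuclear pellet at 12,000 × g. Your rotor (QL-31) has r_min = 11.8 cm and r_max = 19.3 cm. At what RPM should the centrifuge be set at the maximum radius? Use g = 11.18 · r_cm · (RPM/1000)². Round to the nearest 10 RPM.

Use r_max = 19.3 cm.
RCF = 11.18 × r × (N/1000)²
12,000 = 11.18 × 19.3 × (N/1000)²
(N/1000)² = 12,000 / 215.774 = 55.61374
N = 1000 × √55.61374 ≈ 7,457.5

N ≈ 7460 RPM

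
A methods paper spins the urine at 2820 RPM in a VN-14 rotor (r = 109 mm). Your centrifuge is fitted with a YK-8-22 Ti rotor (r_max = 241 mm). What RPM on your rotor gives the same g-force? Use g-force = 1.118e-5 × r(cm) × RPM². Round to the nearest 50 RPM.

1900 RPM

Original rotor: r = 109 mm = 10.9 cm
RCF = 1.118 × 10⁻⁵ × r × N²
RCF_original = 1.118 × 10⁻⁵ × 10.9 × (2820)² = 1.118 × 10⁻⁵ × 10.9 × 7,952,400 ≈ 969.1 × g
Your rotor: r = 241 mm = 24.1 cm
969.1 = 1.118 × 10⁻⁵ × 24.1 × N²
N² = 969.1 / (26.9438 × 10⁻⁵) = 3,596,746
N ≈ √3,596,746 ≈ 1,896.5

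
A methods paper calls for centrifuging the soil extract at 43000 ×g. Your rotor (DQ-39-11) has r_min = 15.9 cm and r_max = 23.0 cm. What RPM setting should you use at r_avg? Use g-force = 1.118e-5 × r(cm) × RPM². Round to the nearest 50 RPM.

r_avg = (15.9 + 23.0) / 2 = 19.45 cm
43,000 = 1.118 × 10⁻⁵ × 19.45 × N²
N² = 43,000 / (21.7451 × 10⁻⁵) = 197,745,699
N ≈ √197,745,699 ≈ 14,062.2

≈ 14050 RPM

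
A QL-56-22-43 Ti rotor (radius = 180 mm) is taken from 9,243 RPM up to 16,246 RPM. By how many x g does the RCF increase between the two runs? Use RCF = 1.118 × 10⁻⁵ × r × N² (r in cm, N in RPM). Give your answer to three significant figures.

r = 180 mm = 18.0 cm
RCF₁ = 1.118 × 10⁻⁵ × 18 × (9243)² = 1.118 × 10⁻⁵ × 18 × 85,433,049 ≈ 17,192.5 × g
RCF₂ = 1.118 × 10⁻⁵ × 18 × (16246)² = 1.118 × 10⁻⁵ × 18 × 263,932,516 ≈ 53,113.8 × g
Increase = 53,113.8 − 17,192.5 = 35,921.3

≈ 35900 x g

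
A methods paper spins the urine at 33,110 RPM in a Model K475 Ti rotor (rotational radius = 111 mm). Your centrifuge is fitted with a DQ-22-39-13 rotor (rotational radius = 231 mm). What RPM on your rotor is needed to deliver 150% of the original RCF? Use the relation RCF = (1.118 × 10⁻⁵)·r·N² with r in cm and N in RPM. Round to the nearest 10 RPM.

Original rotor: r = 111 mm = 11.1 cm
RCF = 1.118 × 10⁻⁵ × r × N²
RCF_original = 1.118 × 10⁻⁵ × 11.1 × (33110)² = 1.118 × 10⁻⁵ × 11.1 × 1,096,272,100 ≈ 136,045.2 × g
Target RCF = 1.5 × 136,045.2 ≈ 204,067.8 × g
Your rotor: r = 231 mm = 23.1 cm
204,067.8 = 1.118 × 10⁻⁵ × 23.1 × N²
N² = 204,067.8 / (25.8258 × 10⁻⁵) = 790,170,295
N ≈ √790,170,295 ≈ 28,110.0

≈ 28110 RPM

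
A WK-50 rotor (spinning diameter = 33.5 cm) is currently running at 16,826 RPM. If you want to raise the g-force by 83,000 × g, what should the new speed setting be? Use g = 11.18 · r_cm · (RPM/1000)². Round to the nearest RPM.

N₂ ≈ 26951 RPM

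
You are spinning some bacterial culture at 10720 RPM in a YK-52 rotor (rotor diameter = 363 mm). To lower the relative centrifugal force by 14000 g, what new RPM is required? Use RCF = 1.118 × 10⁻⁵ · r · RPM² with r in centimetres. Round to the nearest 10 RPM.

r = 363 mm / 2 = 181.5 mm = 18.15 cm
Current RCF = 1.118 × 10⁻⁵ × 18.15 × (10720)² = 1.118 × 10⁻⁵ × 18.15 × 114,918,400 ≈ 23,318.9 × g
Target RCF = 23,318.9 − 14,000 = 9,318.9 × g
N² = 9,318.9 / (20.2917 × 10⁻⁵) = 45,924,688
N ≈ √45,924,688 ≈ 6,776.8

6780 RPM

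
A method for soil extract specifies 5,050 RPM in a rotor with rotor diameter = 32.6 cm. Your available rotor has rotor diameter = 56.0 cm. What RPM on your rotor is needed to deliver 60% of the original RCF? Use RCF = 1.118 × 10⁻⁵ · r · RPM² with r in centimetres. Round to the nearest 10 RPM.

≈ 2980 RPM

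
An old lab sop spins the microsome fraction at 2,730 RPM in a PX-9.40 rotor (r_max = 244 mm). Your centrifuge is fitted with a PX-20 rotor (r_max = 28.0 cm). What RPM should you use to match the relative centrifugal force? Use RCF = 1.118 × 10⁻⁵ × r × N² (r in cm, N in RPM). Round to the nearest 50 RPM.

Original rotor: r = 244 mm = 24.4 cm
RCF = 1.118 × 10⁻⁵ × r × N²
RCF_original = 1.118 × 10⁻⁵ × 24.4 × (2730)² = 1.118 × 10⁻⁵ × 24.4 × 7,452,900 ≈ 2,033.1 × g
2,033.1 = 1.118 × 10⁻⁵ × 28 × N²
N² = 2,033.1 / (31.304 × 10⁻⁵) = 6,494,697
N ≈ √6,494,697 ≈ 2,548.5

≈ 2550 RPM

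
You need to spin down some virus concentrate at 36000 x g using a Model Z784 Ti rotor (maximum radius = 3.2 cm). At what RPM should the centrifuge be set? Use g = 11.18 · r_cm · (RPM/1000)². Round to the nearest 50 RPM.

≈ 31700 RPM

36,000 = 11.18 × 3.2 × (N/1000)²
(N/1000)² = 36,000 / 35.776 = 1006.261
N = 1000 × √1006.261 ≈ 31,721.6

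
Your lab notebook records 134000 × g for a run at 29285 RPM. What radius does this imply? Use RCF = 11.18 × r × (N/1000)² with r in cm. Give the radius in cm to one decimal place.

134000 = 11.18 × r × (29.285)²
r = 134000 / (11.18 × 857.611225) = 134000 / 9588.093 ≈ 13.976 cm

r ≈ 14.0 cm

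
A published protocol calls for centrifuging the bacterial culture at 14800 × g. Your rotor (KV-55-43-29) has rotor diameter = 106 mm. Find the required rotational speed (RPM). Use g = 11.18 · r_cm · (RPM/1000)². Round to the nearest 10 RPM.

r = 106 mm / 2 = 53 mm = 5.3 cm
RCF = 11.18 × r × (N/1000)²
14,800 = 11.18 × 5.3 × (N/1000)²
(N/1000)² = 14,800 / 59.254 = 249.7722
N = 1000 × √249.7722 ≈ 15,804.2

N ≈ 15800 RPM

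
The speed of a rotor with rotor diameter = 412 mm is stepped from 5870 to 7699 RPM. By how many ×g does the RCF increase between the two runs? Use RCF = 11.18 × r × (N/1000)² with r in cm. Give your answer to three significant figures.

r = 412 mm / 2 = 206 mm = 20.6 cm
RCF₁ = 11.18 × 20.6 × (5.87)² = 11.18 × 20.6 × 34.4569 ≈ 7,935.7 × g
RCF₂ = 11.18 × 20.6 × (7.699)² = 11.18 × 20.6 × 59.274601 ≈ 13,651.4 × g
Increase = 13,651.4 − 7,935.7 = 5,715.7

≈ 5720 ×g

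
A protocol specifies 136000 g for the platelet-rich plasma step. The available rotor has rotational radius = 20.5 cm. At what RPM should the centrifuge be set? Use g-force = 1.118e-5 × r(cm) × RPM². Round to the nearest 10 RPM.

N ≈ 24360 RPM

RCF = 1.118 × 10⁻⁵ × r × N²
136,000 = 1.118 × 10⁻⁵ × 20.5 × N²
N² = 136,000 / (22.919 × 10⁻⁵) = 593,394,127
N ≈ √593,394,127 ≈ 24,359.7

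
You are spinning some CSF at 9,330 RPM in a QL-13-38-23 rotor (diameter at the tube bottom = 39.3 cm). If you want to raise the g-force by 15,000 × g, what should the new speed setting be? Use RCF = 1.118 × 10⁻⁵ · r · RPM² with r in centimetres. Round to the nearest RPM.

r = 39.3 / 2 = 19.65 cm
Current RCF = 1.118 × 10⁻⁵ × 19.65 × (9330)² = 1.118 × 10⁻⁵ × 19.65 × 87,048,900 ≈ 19,123.5 × g
Target RCF = 19,123.5 + 15,000 = 34,123.5 × g
N² = 34,123.5 / (21.9687 × 10⁻⁵) = 155,327,807
N ≈ √155,327,807 ≈ 12,463.1

≈ 12463 RPM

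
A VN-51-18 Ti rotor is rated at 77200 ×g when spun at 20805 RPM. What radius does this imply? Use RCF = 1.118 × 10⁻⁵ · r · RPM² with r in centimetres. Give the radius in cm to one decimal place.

16.0 cm

RCF = 1.118 × 10⁻⁵ × r × N²
77200 = 1.118 × 10⁻⁵ × r × (20805)²
r = 77200 / (1.118 × 10⁻⁵ × 432,848,025) = 77200 / 4839.241 ≈ 15.953 cm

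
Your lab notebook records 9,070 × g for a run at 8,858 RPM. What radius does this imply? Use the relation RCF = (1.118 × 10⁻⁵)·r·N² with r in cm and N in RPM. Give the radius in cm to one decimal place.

9070 = 1.118 × 10⁻⁵ × r × (8858)²
r = 9070 / (1.118 × 10⁻⁵ × 78,464,164) = 9070 / 877.2294 ≈ 10.339 cm

≈ 10.3 cm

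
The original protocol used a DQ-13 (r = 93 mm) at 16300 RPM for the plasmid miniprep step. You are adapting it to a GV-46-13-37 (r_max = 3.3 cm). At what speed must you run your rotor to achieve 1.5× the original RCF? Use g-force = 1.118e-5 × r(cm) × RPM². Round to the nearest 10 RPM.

33510 RPM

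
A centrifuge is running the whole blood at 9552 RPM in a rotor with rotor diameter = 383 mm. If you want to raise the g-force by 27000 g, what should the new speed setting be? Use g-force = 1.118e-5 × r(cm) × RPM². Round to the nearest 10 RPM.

14740 RPM

r = 383 mm / 2 = 191.5 mm = 19.15 cm
Current RCF = 1.118 × 10⁻⁵ × 19.15 × (9552)² = 1.118 × 10⁻⁵ × 19.15 × 91,240,704 ≈ 19,534.4 × g
Target RCF = 19,534.4 + 27,000 = 46,534.4 × g
N² = 46,534.4 / (21.4097 × 10⁻⁵) = 217,351,948
N ≈ √217,351,948 ≈ 14,742.9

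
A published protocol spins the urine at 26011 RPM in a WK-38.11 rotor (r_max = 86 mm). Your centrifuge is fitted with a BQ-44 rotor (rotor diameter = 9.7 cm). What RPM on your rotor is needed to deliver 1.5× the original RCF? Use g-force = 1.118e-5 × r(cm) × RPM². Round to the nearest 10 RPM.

42420 RPM

Original rotor: r = 86 mm = 8.6 cm
RCF_original = 1.118 × 10⁻⁵ × 8.6 × (26011)² = 1.118 × 10⁻⁵ × 8.6 × 676,572,121 ≈ 65,051.1 × g
Target RCF = 1.5 × 65,051.1 ≈ 97,576.6 × g
Your rotor: r = 9.7 / 2 = 4.85 cm
97,576.6 = 1.118 × 10⁻⁵ × 4.85 × N²
N² = 97,576.6 / (5.4223 × 10⁻⁵) = 1,799,542,630
N ≈ √1,799,542,630 ≈ 42,421.0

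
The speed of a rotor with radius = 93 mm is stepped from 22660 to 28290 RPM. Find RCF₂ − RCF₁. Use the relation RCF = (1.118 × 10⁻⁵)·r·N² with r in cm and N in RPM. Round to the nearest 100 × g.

r = 93 mm = 9.3 cm
RCF₁ = 1.118 × 10⁻⁵ × 9.3 × (22660)² = 1.118 × 10⁻⁵ × 9.3 × 513,475,600 ≈ 53,388.1 × g
RCF₂ = 1.118 × 10⁻⁵ × 9.3 × (28290)² = 1.118 × 10⁻⁵ × 9.3 × 800,324,100 ≈ 83,212.9 × g
Increase = 83,212.9 − 53,388.1 = 29,824.8

29800 x g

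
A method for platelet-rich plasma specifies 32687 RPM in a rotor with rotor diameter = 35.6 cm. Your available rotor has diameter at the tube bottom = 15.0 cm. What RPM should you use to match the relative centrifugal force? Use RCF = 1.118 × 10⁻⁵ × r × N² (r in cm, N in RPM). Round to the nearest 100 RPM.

50400 RPM

Original rotor: r = 35.6 / 2 = 17.8 cm
RCF_original = 1.118 × 10⁻⁵ × 17.8 × (32687)² = 1.118 × 10⁻⁵ × 17.8 × 1,068,439,969 ≈ 212,623.8 × g
Your rotor: r = 15.0 / 2 = 7.5 cm
212,623.8 = 1.118 × 10⁻⁵ × 7.5 × N²
N² = 212,623.8 / (8.385 × 10⁻⁵) = 2,535,763,864
N ≈ √2,535,763,864 ≈ 50,356.4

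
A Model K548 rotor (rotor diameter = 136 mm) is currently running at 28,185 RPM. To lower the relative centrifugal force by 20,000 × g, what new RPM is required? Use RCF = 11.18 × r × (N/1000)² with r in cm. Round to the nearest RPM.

23050 RPM

r = 136 mm / 2 = 68 mm = 6.8 cm
Current RCF = 11.18 × 6.8 × (28.185)² = 11.18 × 6.8 × 794.394225 ≈ 60,393 × g
Target RCF = 60,393 − 20,000 = 40,393 × g
(N/1000)² = 40,393 / 76.024 = 531.3191
N = 1000 × √531.3191 ≈ 23,050.4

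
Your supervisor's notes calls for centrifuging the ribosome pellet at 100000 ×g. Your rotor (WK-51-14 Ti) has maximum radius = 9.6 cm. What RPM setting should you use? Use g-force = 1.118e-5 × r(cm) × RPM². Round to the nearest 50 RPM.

100,000 = 1.118 × 10⁻⁵ × 9.6 × N²
N² = 100,000 / (10.7328 × 10⁻⁵) = 931,723,315
N ≈ √931,723,315 ≈ 30,524.1

≈ 30500 RPM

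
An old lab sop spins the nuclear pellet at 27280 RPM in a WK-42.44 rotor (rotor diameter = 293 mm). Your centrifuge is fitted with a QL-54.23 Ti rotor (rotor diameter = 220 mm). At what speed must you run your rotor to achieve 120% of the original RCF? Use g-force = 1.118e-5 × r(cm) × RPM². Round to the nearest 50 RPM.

Original rotor: r = 293 mm / 2 = 146.5 mm = 14.65 cm
RCF = 1.118 × 10⁻⁵ × r × N²
RCF_original = 1.118 × 10⁻⁵ × 14.65 × (27280)² = 1.118 × 10⁻⁵ × 14.65 × 744,198,400 ≈ 121,890 × g
Target RCF = 1.2 × 121,890 ≈ 146,268 × g
Your rotor: r = 220 mm / 2 = 110 mm = 11 cm
146,268 = 1.118 × 10⁻⁵ × 11 × N²
N² = 146,268 / (12.298 × 10⁻⁵) = 1,189,364,124
N ≈ √1,189,364,124 ≈ 34,487.2

34500 RPM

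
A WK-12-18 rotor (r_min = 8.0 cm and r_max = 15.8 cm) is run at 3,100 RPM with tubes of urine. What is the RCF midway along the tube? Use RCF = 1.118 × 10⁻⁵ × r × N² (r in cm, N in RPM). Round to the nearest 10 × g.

r_avg = (8.0 + 15.8) / 2 = 11.9 cm
RCF = 1.118 × 10⁻⁵ × 11.9 × (3100)² = 1.118 × 10⁻⁵ × 11.9 × 9,610,000 ≈ 1,278.5 × g

1280 x g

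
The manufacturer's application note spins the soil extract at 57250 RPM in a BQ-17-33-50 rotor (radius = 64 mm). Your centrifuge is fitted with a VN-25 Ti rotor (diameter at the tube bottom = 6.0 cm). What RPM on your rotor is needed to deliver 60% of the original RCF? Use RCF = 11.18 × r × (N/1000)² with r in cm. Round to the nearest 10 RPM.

Original rotor: r = 64 mm = 6.4 cm
RCF = 11.18 × r × (N/1000)²
RCF_original = 11.18 × 6.4 × (57.25)² = 11.18 × 6.4 × 3,277.5625 ≈ 234,516.2 × g
Target RCF = 0.6 × 234,516.2 ≈ 140,709.7 × g
Your rotor: r = 6.0 / 2 = 3 cm
140,709.7 = 11.18 × 3 × (N/1000)²
(N/1000)² = 140,709.7 / 33.54 = 4195.28
N = 1000 × √4195.28 ≈ 64,771.0

64770 RPM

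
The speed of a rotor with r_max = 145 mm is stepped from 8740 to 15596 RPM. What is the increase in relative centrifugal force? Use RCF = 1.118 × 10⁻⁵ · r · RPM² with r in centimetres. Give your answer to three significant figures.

r = 145 mm = 14.5 cm
RCF₁ = 1.118 × 10⁻⁵ × 14.5 × (8740)² = 1.118 × 10⁻⁵ × 14.5 × 76,387,600 ≈ 12,383.2 × g
RCF₂ = 1.118 × 10⁻⁵ × 14.5 × (15596)² = 1.118 × 10⁻⁵ × 14.5 × 243,235,216 ≈ 39,430.9 × g
Increase = 39,430.9 − 12,383.2 = 27,047.7

27000 g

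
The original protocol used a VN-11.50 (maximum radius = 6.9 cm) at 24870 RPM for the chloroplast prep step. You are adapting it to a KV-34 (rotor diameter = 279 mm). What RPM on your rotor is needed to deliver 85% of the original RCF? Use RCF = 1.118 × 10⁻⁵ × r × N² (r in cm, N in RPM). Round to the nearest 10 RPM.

≈ 16130 RPM

RCF_original = 1.118 × 10⁻⁵ × 6.9 × (24870)² = 1.118 × 10⁻⁵ × 6.9 × 618,516,900 ≈ 47,713.6 × g
Target RCF = 0.85 × 47,713.6 ≈ 40,556.6 × g
Your rotor: r = 279 mm / 2 = 139.5 mm = 13.95 cm
40,556.6 = 1.118 × 10⁻⁵ × 13.95 × N²
N² = 40,556.6 / (15.5961 × 10⁻⁵) = 260,043,216
N ≈ √260,043,216 ≈ 16,125.9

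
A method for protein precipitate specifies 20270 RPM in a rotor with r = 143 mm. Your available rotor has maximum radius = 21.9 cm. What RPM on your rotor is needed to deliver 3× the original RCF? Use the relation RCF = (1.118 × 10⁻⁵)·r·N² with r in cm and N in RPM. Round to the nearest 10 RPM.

Original rotor: r = 143 mm = 14.3 cm
RCF_original = 1.118 × 10⁻⁵ × 14.3 × (20270)² = 1.118 × 10⁻⁵ × 14.3 × 410,872,900 ≈ 65,687.9 × g
Target RCF = 3 × 65,687.9 ≈ 197,063.7 × g
197,063.7 = 1.118 × 10⁻⁵ × 21.9 × N²
N² = 197,063.7 / (24.4842 × 10⁻⁵) = 804,860,686
N ≈ √804,860,686 ≈ 28,370.1

28370 RPM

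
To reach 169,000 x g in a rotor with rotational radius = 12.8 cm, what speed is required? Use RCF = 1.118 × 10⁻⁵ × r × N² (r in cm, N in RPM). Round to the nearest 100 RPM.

34400 RPM

169,000 = 1.118 × 10⁻⁵ × 12.8 × N²
N² = 169,000 / (14.3104 × 10⁻⁵) = 1,180,959,302
N ≈ √1,180,959,302 ≈ 34,365.1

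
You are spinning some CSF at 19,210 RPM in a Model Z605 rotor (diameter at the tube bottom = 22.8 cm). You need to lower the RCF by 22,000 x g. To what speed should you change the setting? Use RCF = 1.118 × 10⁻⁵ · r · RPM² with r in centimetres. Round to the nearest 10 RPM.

r = 22.8 / 2 = 11.4 cm
Current RCF = 1.118 × 10⁻⁵ × 11.4 × (19210)² = 1.118 × 10⁻⁵ × 11.4 × 369,024,100 ≈ 47,032.9 × g
Target RCF = 47,032.9 − 22,000 = 25,032.9 × g
N² = 25,032.9 / (12.7452 × 10⁻⁵) = 196,410,413
N ≈ √196,410,413 ≈ 14,014.6

≈ 14010 RPM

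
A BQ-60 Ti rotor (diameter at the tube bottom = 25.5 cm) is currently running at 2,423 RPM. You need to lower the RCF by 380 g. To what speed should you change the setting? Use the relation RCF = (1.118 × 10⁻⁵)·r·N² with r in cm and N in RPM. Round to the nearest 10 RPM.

≈ 1790 RPM

r = 25.5 / 2 = 12.75 cm
Current RCF = 1.118 × 10⁻⁵ × 12.75 × (2423)² = 1.118 × 10⁻⁵ × 12.75 × 5,870,929 ≈ 836.9 × g
Target RCF = 836.9 − 380 = 456.9 × g
N² = 456.9 / (14.2545 × 10⁻⁵) = 3,205,304
N ≈ √3,205,304 ≈ 1,790.3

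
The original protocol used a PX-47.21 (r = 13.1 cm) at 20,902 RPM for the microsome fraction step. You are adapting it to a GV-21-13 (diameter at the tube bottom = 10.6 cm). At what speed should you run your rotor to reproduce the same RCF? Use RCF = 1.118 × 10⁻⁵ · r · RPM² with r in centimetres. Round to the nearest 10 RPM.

≈ 32860 RPM

RCF = 1.118 × 10⁻⁵ × r × N²
RCF_original = 1.118 × 10⁻⁵ × 13.1 × (20902)² = 1.118 × 10⁻⁵ × 13.1 × 436,893,604 ≈ 63,986.6 × g
Your rotor: r = 10.6 / 2 = 5.3 cm
63,986.6 = 1.118 × 10⁻⁵ × 5.3 × N²
N² = 63,986.6 / (5.9254 × 10⁻⁵) = 1,079,869,713
N ≈ √1,079,869,713 ≈ 32,861.4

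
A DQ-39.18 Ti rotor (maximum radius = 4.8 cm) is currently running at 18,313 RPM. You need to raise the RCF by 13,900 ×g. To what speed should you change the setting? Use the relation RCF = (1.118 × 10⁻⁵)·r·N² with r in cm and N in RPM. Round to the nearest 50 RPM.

N₂ ≈ 24400 RPM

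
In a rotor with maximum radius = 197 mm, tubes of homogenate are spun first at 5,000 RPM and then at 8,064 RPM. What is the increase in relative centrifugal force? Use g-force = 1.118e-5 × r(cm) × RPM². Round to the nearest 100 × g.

r = 197 mm = 19.7 cm
RCF₁ = 1.118 × 10⁻⁵ × 19.7 × (5000)² = 1.118 × 10⁻⁵ × 19.7 × 25,000,000 ≈ 5,506.1 × g
RCF₂ = 1.118 × 10⁻⁵ × 19.7 × (8064)² = 1.118 × 10⁻⁵ × 19.7 × 65,028,096 ≈ 14,322.2 × g
Increase = 14,322.2 − 5,506.1 = 8,816.1

≈ 8800 x g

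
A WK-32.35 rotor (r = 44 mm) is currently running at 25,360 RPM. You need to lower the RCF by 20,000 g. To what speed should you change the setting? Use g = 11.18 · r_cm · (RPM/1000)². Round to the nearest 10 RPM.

N₂ ≈ 15380 RPM

r = 44 mm = 4.4 cm
Current RCF = 11.18 × 4.4 × (25.36)² = 11.18 × 4.4 × 643.1296 ≈ 31,636.8 × g
Target RCF = 31,636.8 − 20,000 = 11,636.8 × g
(N/1000)² = 11,636.8 / 49.192 = 236.5588
N = 1000 × √236.5588 ≈ 15,380.5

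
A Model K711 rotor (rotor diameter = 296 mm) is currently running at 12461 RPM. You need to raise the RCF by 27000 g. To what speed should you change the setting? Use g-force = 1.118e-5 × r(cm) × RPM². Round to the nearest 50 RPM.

r = 296 mm / 2 = 148 mm = 14.8 cm
Current RCF = 1.118 × 10⁻⁵ × 14.8 × (12461)² = 1.118 × 10⁻⁵ × 14.8 × 155,276,521 ≈ 25,692.7 × g
Target RCF = 25,692.7 + 27,000 = 52,692.7 × g
N² = 52,692.7 / (16.5464 × 10⁻⁵) = 318,454,165
N ≈ √318,454,165 ≈ 17,845.3

17850 RPM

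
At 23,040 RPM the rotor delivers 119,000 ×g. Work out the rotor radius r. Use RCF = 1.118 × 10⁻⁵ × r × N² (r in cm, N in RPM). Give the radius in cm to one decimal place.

RCF = 1.118 × 10⁻⁵ × r × N²
119000 = 1.118 × 10⁻⁵ × r × (23040)²
r = 119000 / (1.118 × 10⁻⁵ × 530,841,600) = 119000 / 5934.809 ≈ 20.051 cm

r ≈ 20.1 cm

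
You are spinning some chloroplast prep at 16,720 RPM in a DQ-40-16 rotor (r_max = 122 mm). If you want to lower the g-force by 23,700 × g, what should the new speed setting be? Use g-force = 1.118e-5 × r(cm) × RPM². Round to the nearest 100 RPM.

N₂ ≈ 10300 RPM

r = 122 mm = 12.2 cm
Current RCF = 1.118 × 10⁻⁵ × 12.2 × (16720)² = 1.118 × 10⁻⁵ × 12.2 × 279,558,400 ≈ 38,130.6 × g
Target RCF = 38,130.6 − 23,700 = 14,430.6 × g
N² = 14,430.6 / (13.6396 × 10⁻⁵) = 105,799,290
N ≈ √105,799,290 ≈ 10,285.9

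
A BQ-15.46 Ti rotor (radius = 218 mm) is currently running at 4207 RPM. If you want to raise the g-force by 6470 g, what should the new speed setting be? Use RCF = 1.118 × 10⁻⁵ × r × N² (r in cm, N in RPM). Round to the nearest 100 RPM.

6700 RPM

r = 218 mm = 21.8 cm
Current RCF = 1.118 × 10⁻⁵ × 21.8 × (4207)² = 1.118 × 10⁻⁵ × 21.8 × 17,698,849 ≈ 4,313.6 × g
Target RCF = 4,313.6 + 6,470 = 10,783.6 × g
N² = 10,783.6 / (24.3724 × 10⁻⁵) = 44,245,130
N ≈ √44,245,130 ≈ 6,651.7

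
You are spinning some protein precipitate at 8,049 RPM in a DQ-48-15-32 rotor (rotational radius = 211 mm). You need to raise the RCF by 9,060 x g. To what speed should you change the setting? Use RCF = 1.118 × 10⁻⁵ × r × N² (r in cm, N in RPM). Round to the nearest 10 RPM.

N₂ ≈ 10160 RPM

r = 211 mm = 21.1 cm
Current RCF = 1.118 × 10⁻⁵ × 21.1 × (8049)² = 1.118 × 10⁻⁵ × 21.1 × 64,786,401 ≈ 15,283 × g
Target RCF = 15,283 + 9,060 = 24,343 × g
N² = 24,343 / (23.5898 × 10⁻⁵) = 103,192,905
N ≈ √103,192,905 ≈ 10,158.4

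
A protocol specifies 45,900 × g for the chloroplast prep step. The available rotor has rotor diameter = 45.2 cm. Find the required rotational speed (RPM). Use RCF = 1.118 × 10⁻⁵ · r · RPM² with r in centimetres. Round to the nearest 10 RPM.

r = 45.2 / 2 = 22.6 cm
RCF = 1.118 × 10⁻⁵ × r × N²
45,900 = 1.118 × 10⁻⁵ × 22.6 × N²
N² = 45,900 / (25.2668 × 10⁻⁵) = 181,661,310
N ≈ √181,661,310 ≈ 13,478.2

≈ 13480 RPM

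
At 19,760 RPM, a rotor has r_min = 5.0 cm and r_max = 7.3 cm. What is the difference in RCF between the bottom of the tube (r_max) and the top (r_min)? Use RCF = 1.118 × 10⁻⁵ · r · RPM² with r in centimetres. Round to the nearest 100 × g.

RCF_max = 1.118 × 10⁻⁵ × 7.3 × (19760)² = 1.118 × 10⁻⁵ × 7.3 × 390,457,600 ≈ 31,866.8 × g
RCF_min = 1.118 × 10⁻⁵ × 5 × (19760)² = 1.118 × 10⁻⁵ × 5 × 390,457,600 ≈ 21,826.6 × g
ΔRCF = 31,866.8 − 21,826.6 = 10,040.2

ΔRCF ≈ 10000 × g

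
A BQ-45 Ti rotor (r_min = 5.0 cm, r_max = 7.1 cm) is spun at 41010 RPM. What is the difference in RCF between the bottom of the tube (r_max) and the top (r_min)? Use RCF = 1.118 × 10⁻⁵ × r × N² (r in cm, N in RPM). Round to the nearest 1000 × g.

ΔRCF ≈ 39000 × g

ΔRCF = 1.118 × 10⁻⁵ × (r_max − r_min) × N² = 1.118 × 10⁻⁵ × 2.1 × 1,681,820,100 ≈ 39,485.8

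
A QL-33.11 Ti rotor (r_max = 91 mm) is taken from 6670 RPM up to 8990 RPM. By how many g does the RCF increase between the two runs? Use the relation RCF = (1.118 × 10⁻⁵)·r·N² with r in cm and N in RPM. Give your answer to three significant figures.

≈ 3700 g

r = 91 mm = 9.1 cm
RCF₁ = 1.118 × 10⁻⁵ × 9.1 × (6670)² = 1.118 × 10⁻⁵ × 9.1 × 44,488,900 ≈ 4,526.2 × g
RCF₂ = 1.118 × 10⁻⁵ × 9.1 × (8990)² = 1.118 × 10⁻⁵ × 9.1 × 80,820,100 ≈ 8,222.5 × g
Increase = 8,222.5 − 4,526.2 = 3,696.3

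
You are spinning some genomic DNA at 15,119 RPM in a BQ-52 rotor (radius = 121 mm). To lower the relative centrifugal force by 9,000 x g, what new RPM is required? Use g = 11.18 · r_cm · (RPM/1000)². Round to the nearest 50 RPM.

≈ 12750 RPM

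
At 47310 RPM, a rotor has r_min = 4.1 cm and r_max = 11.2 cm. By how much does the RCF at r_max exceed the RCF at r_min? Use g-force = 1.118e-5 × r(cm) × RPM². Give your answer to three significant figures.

RCF_max = 1.118 × 10⁻⁵ × 11.2 × (47310)² = 1.118 × 10⁻⁵ × 11.2 × 2,238,236,100 ≈ 280,263 × g
RCF_min = 1.118 × 10⁻⁵ × 4.1 × (47310)² = 1.118 × 10⁻⁵ × 4.1 × 2,238,236,100 ≈ 102,596.3 × g
ΔRCF = 280,263 − 102,596.3 = 177,666.7

≈ 178000 g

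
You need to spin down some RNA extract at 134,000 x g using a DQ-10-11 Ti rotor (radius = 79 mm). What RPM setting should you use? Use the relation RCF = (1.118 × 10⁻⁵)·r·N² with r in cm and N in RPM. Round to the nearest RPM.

≈ 38951 RPM

r = 79 mm = 7.9 cm
134,000 = 1.118 × 10⁻⁵ × 7.9 × N²
N² = 134,000 / (8.8322 × 10⁻⁵) = 1,517,175,789
N ≈ √1,517,175,789 ≈ 38,950.9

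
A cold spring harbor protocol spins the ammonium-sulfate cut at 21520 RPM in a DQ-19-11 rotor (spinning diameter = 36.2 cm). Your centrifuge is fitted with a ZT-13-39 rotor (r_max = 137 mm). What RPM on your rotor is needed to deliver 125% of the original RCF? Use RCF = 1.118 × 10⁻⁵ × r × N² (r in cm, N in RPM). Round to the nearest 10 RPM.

≈ 27660 RPM

Original rotor: r = 36.2 / 2 = 18.1 cm
RCF_original = 1.118 × 10⁻⁵ × 18.1 × (21520)² = 1.118 × 10⁻⁵ × 18.1 × 463,110,400 ≈ 93,714.1 × g
Target RCF = 1.25 × 93,714.1 ≈ 117,142.6 × g
Your rotor: r = 137 mm = 13.7 cm
117,142.6 = 1.118 × 10⁻⁵ × 13.7 × N²
N² = 117,142.6 / (15.3166 × 10⁻⁵) = 764,808,117
N ≈ √764,808,117 ≈ 27,655.2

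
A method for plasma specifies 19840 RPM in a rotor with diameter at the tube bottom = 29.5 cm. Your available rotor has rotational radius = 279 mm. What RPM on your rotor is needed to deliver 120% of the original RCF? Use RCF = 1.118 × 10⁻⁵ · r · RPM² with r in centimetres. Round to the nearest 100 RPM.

≈ 15800 RPM

Original rotor: r = 29.5 / 2 = 14.75 cm
RCF_original = 1.118 × 10⁻⁵ × 14.75 × (19840)² = 1.118 × 10⁻⁵ × 14.75 × 393,625,600 ≈ 64,910.8 × g
Target RCF = 1.2 × 64,910.8 ≈ 77,893 × g
Your rotor: r = 279 mm = 27.9 cm
77,893 = 1.118 × 10⁻⁵ × 27.9 × N²
N² = 77,893 / (31.1922 × 10⁻⁵) = 249,719,481
N ≈ √249,719,481 ≈ 15,802.5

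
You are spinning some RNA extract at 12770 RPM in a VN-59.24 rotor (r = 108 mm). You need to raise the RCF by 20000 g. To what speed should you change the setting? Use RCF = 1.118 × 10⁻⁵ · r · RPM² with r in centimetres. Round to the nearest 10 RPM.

r = 108 mm = 10.8 cm
Current RCF = 1.118 × 10⁻⁵ × 10.8 × (12770)² = 1.118 × 10⁻⁵ × 10.8 × 163,072,900 ≈ 19,690.1 × g
Target RCF = 19,690.1 + 20,000 = 39,690.1 × g
N² = 39,690.1 / (12.0744 × 10⁻⁵) = 328,712,814
N ≈ √328,712,814 ≈ 18,130.4

18130 RPM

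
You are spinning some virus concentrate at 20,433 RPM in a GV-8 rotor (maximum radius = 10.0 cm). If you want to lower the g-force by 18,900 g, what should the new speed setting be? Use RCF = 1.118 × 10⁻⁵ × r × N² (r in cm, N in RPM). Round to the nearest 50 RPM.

N₂ ≈ 15750 RPM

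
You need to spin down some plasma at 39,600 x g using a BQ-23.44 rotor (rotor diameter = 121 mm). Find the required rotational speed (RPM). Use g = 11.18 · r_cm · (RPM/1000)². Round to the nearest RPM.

r = 121 mm / 2 = 60.5 mm = 6.05 cm
39,600 = 11.18 × 6.05 × (N/1000)²
(N/1000)² = 39,600 / 67.639 = 585.4611
N = 1000 × √585.4611 ≈ 24,196.3

N ≈ 24196 RPM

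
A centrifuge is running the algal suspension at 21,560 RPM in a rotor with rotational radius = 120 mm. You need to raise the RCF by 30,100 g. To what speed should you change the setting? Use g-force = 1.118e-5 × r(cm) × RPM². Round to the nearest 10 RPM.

≈ 26250 RPM

r = 120 mm = 12.0 cm
Current RCF = 1.118 × 10⁻⁵ × 12 × (21560)² = 1.118 × 10⁻⁵ × 12 × 464,833,600 ≈ 62,362.1 × g
Target RCF = 62,362.1 + 30,100 = 92,462.1 × g
N² = 92,462.1 / (13.416 × 10⁻⁵) = 689,192,755
N ≈ √689,192,755 ≈ 26,252.5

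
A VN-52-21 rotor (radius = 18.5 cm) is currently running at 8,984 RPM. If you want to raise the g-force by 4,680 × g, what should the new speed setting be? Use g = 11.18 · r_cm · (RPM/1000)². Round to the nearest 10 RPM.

10170 RPM

Current RCF = 11.18 × 18.5 × (8.984)² = 11.18 × 18.5 × 80.712256 ≈ 16,693.7 × g
Target RCF = 16,693.7 + 4,680 = 21,373.7 × g
(N/1000)² = 21,373.7 / 206.83 = 103.3395
N = 1000 × √103.3395 ≈ 10,165.6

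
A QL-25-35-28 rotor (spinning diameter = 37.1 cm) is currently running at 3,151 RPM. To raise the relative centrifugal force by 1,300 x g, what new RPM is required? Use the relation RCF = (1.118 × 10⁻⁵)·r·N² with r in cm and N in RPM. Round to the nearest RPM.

r = 37.1 / 2 = 18.55 cm
Current RCF = 1.118 × 10⁻⁵ × 18.55 × (3151)² = 1.118 × 10⁻⁵ × 18.55 × 9,928,801 ≈ 2,059.1 × g
Target RCF = 2,059.1 + 1,300 = 3,359.1 × g
N² = 3,359.1 / (20.7389 × 10⁻⁵) = 16,197,098
N ≈ √16,197,098 ≈ 4,024.6

≈ 4025 RPM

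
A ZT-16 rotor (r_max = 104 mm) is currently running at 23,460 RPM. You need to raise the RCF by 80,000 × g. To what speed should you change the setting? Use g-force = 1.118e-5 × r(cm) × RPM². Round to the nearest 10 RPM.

r = 104 mm = 10.4 cm
Current RCF = 1.118 × 10⁻⁵ × 10.4 × (23460)² = 1.118 × 10⁻⁵ × 10.4 × 550,371,600 ≈ 63,992.8 × g
Target RCF = 63,992.8 + 80,000 = 143,992.8 × g
N² = 143,992.8 / (11.6272 × 10⁻⁵) = 1,238,413,376
N ≈ √1,238,413,376 ≈ 35,191.1

35190 RPM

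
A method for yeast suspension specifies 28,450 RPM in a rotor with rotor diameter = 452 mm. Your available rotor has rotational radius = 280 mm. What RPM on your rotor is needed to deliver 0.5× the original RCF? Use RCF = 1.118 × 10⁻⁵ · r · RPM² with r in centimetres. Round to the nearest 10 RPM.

18070 RPM

Original rotor: r = 452 mm / 2 = 226 mm = 22.6 cm
RCF_original = 1.118 × 10⁻⁵ × 22.6 × (28450)² = 1.118 × 10⁻⁵ × 22.6 × 809,402,500 ≈ 204,510.1 × g
Target RCF = 0.5 × 204,510.1 ≈ 102,255.1 × g
Your rotor: r = 280 mm = 28.0 cm
102,255.1 = 1.118 × 10⁻⁵ × 28 × N²
N² = 102,255.1 / (31.304 × 10⁻⁵) = 326,651,866
N ≈ √326,651,866 ≈ 18,073.5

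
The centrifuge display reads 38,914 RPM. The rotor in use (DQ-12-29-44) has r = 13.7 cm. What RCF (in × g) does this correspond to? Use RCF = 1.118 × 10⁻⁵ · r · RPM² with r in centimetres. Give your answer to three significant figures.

≈ 232000 × g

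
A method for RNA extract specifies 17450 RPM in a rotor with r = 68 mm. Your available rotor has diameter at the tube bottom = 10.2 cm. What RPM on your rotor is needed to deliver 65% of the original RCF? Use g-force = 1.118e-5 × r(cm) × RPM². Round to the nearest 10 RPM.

16250 RPM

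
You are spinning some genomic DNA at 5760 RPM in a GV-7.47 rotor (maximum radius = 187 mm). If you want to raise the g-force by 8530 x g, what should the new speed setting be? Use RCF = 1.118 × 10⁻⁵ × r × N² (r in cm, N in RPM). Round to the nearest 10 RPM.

r = 187 mm = 18.7 cm
Current RCF = 1.118 × 10⁻⁵ × 18.7 × (5760)² = 1.118 × 10⁻⁵ × 18.7 × 33,177,600 ≈ 6,936.3 × g
Target RCF = 6,936.3 + 8,530 = 15,466.3 × g
N² = 15,466.3 / (20.9066 × 10⁻⁵) = 73,978,074
N ≈ √73,978,074 ≈ 8,601.1

8600 RPM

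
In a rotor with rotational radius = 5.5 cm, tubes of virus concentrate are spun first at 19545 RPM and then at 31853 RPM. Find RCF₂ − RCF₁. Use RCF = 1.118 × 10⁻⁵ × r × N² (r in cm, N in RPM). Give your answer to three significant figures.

≈ 38900 g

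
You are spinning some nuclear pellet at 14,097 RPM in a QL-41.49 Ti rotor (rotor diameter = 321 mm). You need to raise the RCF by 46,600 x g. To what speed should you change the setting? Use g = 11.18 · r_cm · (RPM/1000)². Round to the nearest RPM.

≈ 21411 RPM

r = 321 mm / 2 = 160.5 mm = 16.05 cm
Current RCF = 11.18 × 16.05 × (14.097)² = 11.18 × 16.05 × 198.725409 ≈ 35,659.1 × g
Target RCF = 35,659.1 + 46,600 = 82,259.1 × g
(N/1000)² = 82,259.1 / 179.439 = 458.4238
N = 1000 × √458.4238 ≈ 21,410.8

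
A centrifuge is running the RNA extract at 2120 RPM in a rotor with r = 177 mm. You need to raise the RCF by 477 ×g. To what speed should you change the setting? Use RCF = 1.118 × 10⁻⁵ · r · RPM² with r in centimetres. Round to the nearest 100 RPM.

r = 177 mm = 17.7 cm
Current RCF = 1.118 × 10⁻⁵ × 17.7 × (2120)² = 1.118 × 10⁻⁵ × 17.7 × 4,494,400 ≈ 889.4 × g
Target RCF = 889.4 + 477 = 1,366.4 × g
N² = 1,366.4 / (19.7886 × 10⁻⁵) = 6,904,986
N ≈ √6,904,986 ≈ 2,627.7

N₂ ≈ 2600 RPM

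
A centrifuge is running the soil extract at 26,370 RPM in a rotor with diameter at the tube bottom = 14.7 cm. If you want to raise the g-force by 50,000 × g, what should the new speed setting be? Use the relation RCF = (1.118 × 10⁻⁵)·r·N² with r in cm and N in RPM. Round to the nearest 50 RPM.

36100 RPM

r = 14.7 / 2 = 7.35 cm
Current RCF = 1.118 × 10⁻⁵ × 7.35 × (26370)² = 1.118 × 10⁻⁵ × 7.35 × 695,376,900 ≈ 57,141.2 × g
Target RCF = 57,141.2 + 50,000 = 107,141.2 × g
N² = 107,141.2 / (8.2173 × 10⁻⁵) = 1,303,849,196
N ≈ √1,303,849,196 ≈ 36,108.9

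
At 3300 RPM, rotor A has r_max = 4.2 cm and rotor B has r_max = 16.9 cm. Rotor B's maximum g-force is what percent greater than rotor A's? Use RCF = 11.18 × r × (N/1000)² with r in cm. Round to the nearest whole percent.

302%

At equal RPM, RCF scales linearly with r: ratio = 16.9 / 4.2 = 4.0238.
So rotor B delivers 302.4% more g-force.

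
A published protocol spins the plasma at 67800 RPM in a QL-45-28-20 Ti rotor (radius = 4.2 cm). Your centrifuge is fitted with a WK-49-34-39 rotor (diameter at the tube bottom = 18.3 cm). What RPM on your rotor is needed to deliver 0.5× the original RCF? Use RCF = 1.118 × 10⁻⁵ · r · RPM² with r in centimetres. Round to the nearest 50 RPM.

RCF = 1.118 × 10⁻⁵ × r × N²
RCF_original = 1.118 × 10⁻⁵ × 4.2 × (67800)² = 1.118 × 10⁻⁵ × 4.2 × 4,596,840,000 ≈ 215,849.2 × g
Target RCF = 0.5 × 215,849.2 ≈ 107,924.6 × g
Your rotor: r = 18.3 / 2 = 9.15 cm
107,924.6 = 1.118 × 10⁻⁵ × 9.15 × N²
N² = 107,924.6 / (10.2297 × 10⁻⁵) = 1,055,012,366
N ≈ √1,055,012,366 ≈ 32,481.0

≈ 32500 RPM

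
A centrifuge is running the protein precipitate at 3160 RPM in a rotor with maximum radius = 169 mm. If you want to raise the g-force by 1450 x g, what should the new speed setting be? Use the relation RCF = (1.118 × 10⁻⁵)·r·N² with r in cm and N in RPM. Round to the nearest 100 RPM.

N₂ ≈ 4200 RPM

r = 169 mm = 16.9 cm
Current RCF = 1.118 × 10⁻⁵ × 16.9 × (3160)² = 1.118 × 10⁻⁵ × 16.9 × 9,985,600 ≈ 1,886.7 × g
Target RCF = 1,886.7 + 1,450 = 3,336.7 × g
N² = 3,336.7 / (18.8942 × 10⁻⁵) = 17,659,917
N ≈ √17,659,917 ≈ 4,202.4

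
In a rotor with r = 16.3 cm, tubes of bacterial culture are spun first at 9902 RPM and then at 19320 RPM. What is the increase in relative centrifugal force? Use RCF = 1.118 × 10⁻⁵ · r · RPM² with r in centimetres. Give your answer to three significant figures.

RCF₁ = 1.118 × 10⁻⁵ × 16.3 × (9902)² = 1.118 × 10⁻⁵ × 16.3 × 98,049,604 ≈ 17,868 × g
RCF₂ = 1.118 × 10⁻⁵ × 16.3 × (19320)² = 1.118 × 10⁻⁵ × 16.3 × 373,262,400 ≈ 68,021.1 × g
Increase = 68,021.1 − 17,868 = 50,153.1

50200 ×g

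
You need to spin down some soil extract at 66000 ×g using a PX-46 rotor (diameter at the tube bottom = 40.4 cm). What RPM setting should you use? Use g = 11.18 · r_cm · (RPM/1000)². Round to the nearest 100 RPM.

N ≈ 17100 RPM

r = 40.4 / 2 = 20.2 cm
RCF = 11.18 × r × (N/1000)²
66,000 = 11.18 × 20.2 × (N/1000)²
(N/1000)² = 66,000 / 225.836 = 292.2475
N = 1000 × √292.2475 ≈ 17,095.2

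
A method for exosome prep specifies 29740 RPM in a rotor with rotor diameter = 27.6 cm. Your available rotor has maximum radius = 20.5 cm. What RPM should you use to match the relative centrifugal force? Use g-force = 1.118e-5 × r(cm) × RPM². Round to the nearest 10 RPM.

24400 RPM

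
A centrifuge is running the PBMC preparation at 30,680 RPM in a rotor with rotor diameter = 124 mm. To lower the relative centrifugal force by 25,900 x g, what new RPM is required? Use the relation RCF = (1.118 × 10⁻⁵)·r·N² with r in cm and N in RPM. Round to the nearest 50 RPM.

r = 124 mm / 2 = 62 mm = 6.2 cm
Current RCF = 1.118 × 10⁻⁵ × 6.2 × (30680)² = 1.118 × 10⁻⁵ × 6.2 × 941,262,400 ≈ 65,244.5 × g
Target RCF = 65,244.5 − 25,900 = 39,344.5 × g
N² = 39,344.5 / (6.9316 × 10⁻⁵) = 567,610,653
N ≈ √567,610,653 ≈ 23,824.6

N₂ ≈ 23800 RPM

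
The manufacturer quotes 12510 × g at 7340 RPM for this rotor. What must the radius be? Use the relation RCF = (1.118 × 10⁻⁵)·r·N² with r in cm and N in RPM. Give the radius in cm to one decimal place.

≈ 20.8 cm

12510 = 1.118 × 10⁻⁵ × r × (7340)²
r = 12510 / (1.118 × 10⁻⁵ × 53,875,600) = 12510 / 602.3292 ≈ 20.769 cm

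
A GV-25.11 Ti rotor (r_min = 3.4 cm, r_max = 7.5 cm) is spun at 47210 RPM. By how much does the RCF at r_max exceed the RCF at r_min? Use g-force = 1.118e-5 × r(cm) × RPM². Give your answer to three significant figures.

≈ 102000 g

RCF_max = 1.118 × 10⁻⁵ × 7.5 × (47210)² = 1.118 × 10⁻⁵ × 7.5 × 2,228,784,100 ≈ 186,883.5 × g
RCF_min = 1.118 × 10⁻⁵ × 3.4 × (47210)² = 1.118 × 10⁻⁵ × 3.4 × 2,228,784,100 ≈ 84,720.5 × g
ΔRCF = 186,883.5 − 84,720.5 = 102,163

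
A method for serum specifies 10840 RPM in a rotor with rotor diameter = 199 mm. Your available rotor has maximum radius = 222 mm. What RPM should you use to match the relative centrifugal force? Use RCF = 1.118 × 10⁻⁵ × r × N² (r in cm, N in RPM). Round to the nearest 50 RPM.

≈ 7250 RPM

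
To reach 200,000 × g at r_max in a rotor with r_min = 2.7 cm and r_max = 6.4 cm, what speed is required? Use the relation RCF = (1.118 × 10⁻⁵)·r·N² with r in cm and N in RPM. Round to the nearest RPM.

Use r_max = 6.4 cm.
200,000 = 1.118 × 10⁻⁵ × 6.4 × N²
N² = 200,000 / (7.1552 × 10⁻⁵) = 2,795,169,946
N ≈ √2,795,169,946 ≈ 52,869.4

52869 RPM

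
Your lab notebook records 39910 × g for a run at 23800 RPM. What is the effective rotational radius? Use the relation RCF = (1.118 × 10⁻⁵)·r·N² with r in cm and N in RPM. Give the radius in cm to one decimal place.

≈ 6.3 cm

RCF = 1.118 × 10⁻⁵ × r × N²
39910 = 1.118 × 10⁻⁵ × r × (23800)²
r = 39910 / (1.118 × 10⁻⁵ × 566,440,000) = 39910 / 6332.799 ≈ 6.302 cm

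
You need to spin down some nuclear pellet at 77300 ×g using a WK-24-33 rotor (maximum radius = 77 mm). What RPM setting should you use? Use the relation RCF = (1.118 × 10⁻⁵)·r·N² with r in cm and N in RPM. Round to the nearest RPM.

r = 77 mm = 7.7 cm
RCF = 1.118 × 10⁻⁵ × r × N²
77,300 = 1.118 × 10⁻⁵ × 7.7 × N²
N² = 77,300 / (8.6086 × 10⁻⁵) = 897,939,270
N ≈ √897,939,270 ≈ 29,965.6

N ≈ 29966 RPM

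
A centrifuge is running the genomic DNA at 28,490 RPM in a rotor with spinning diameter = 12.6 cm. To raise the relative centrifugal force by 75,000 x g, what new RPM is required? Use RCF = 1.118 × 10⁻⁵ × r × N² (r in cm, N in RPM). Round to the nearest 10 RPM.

N₂ ≈ 43320 RPM

r = 12.6 / 2 = 6.3 cm
Current RCF = 1.118 × 10⁻⁵ × 6.3 × (28490)² = 1.118 × 10⁻⁵ × 6.3 × 811,680,100 ≈ 57,169.9 × g
Target RCF = 57,169.9 + 75,000 = 132,169.9 × g
N² = 132,169.9 / (7.0434 × 10⁻⁵) = 1,876,507,085
N ≈ √1,876,507,085 ≈ 43,318.7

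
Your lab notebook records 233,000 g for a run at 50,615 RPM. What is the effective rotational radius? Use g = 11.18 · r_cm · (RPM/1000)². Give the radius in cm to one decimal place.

RCF = 11.18 × r × (N/1000)²
233000 = 11.18 × r × (50.615)²
r = 233000 / (11.18 × 2561.878225) = 233000 / 28641.8 ≈ 8.135 cm

r ≈ 8.1 cm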